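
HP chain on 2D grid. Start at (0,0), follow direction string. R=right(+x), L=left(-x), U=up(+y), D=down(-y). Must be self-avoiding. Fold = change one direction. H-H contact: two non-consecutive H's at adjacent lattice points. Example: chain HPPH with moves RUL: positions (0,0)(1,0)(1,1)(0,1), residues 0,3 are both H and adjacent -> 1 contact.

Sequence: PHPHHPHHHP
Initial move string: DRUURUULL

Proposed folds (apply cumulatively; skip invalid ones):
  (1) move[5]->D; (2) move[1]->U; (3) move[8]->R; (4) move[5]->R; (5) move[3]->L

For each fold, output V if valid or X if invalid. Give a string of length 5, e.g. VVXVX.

Answer: XXXVX

Derivation:
Initial: DRUURUULL -> [(0, 0), (0, -1), (1, -1), (1, 0), (1, 1), (2, 1), (2, 2), (2, 3), (1, 3), (0, 3)]
Fold 1: move[5]->D => DRUURDULL INVALID (collision), skipped
Fold 2: move[1]->U => DUUURUULL INVALID (collision), skipped
Fold 3: move[8]->R => DRUURUULR INVALID (collision), skipped
Fold 4: move[5]->R => DRUURRULL VALID
Fold 5: move[3]->L => DRULRRULL INVALID (collision), skipped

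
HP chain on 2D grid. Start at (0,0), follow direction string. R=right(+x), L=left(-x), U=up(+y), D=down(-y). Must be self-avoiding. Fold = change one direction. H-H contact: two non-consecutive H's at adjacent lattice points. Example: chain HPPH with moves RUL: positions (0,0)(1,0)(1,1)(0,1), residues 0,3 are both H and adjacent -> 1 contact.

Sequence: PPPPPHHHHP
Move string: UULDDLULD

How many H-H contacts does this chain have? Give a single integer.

Answer: 0

Derivation:
Positions: [(0, 0), (0, 1), (0, 2), (-1, 2), (-1, 1), (-1, 0), (-2, 0), (-2, 1), (-3, 1), (-3, 0)]
No H-H contacts found.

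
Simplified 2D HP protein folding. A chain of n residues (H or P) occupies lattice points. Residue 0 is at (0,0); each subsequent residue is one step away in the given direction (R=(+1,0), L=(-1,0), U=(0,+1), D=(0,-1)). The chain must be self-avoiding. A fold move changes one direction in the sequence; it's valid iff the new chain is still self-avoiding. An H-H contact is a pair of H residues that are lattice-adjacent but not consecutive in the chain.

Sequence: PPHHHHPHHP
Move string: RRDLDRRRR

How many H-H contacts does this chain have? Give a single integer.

Answer: 0

Derivation:
Positions: [(0, 0), (1, 0), (2, 0), (2, -1), (1, -1), (1, -2), (2, -2), (3, -2), (4, -2), (5, -2)]
No H-H contacts found.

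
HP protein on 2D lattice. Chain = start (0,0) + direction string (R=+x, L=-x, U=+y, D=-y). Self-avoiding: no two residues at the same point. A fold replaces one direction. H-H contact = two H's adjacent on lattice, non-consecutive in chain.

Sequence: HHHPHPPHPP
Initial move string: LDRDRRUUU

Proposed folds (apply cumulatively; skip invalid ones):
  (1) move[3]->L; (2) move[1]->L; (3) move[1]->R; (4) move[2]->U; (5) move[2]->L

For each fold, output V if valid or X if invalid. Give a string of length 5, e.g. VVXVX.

Initial: LDRDRRUUU -> [(0, 0), (-1, 0), (-1, -1), (0, -1), (0, -2), (1, -2), (2, -2), (2, -1), (2, 0), (2, 1)]
Fold 1: move[3]->L => LDRLRRUUU INVALID (collision), skipped
Fold 2: move[1]->L => LLRDRRUUU INVALID (collision), skipped
Fold 3: move[1]->R => LRRDRRUUU INVALID (collision), skipped
Fold 4: move[2]->U => LDUDRRUUU INVALID (collision), skipped
Fold 5: move[2]->L => LDLDRRUUU INVALID (collision), skipped

Answer: XXXXX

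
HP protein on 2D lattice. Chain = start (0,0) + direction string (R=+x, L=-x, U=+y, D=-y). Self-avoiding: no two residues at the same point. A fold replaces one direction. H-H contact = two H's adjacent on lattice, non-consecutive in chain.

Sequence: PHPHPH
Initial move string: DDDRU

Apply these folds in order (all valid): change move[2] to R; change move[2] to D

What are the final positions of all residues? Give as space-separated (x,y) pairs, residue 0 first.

Initial moves: DDDRU
Fold: move[2]->R => DDRRU (positions: [(0, 0), (0, -1), (0, -2), (1, -2), (2, -2), (2, -1)])
Fold: move[2]->D => DDDRU (positions: [(0, 0), (0, -1), (0, -2), (0, -3), (1, -3), (1, -2)])

Answer: (0,0) (0,-1) (0,-2) (0,-3) (1,-3) (1,-2)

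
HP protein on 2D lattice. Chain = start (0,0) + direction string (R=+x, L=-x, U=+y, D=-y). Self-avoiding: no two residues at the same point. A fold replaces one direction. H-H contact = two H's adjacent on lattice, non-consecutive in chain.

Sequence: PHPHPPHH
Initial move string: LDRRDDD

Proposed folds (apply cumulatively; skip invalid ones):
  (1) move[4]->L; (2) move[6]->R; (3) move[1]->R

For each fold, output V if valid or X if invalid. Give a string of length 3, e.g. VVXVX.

Answer: XVX

Derivation:
Initial: LDRRDDD -> [(0, 0), (-1, 0), (-1, -1), (0, -1), (1, -1), (1, -2), (1, -3), (1, -4)]
Fold 1: move[4]->L => LDRRLDD INVALID (collision), skipped
Fold 2: move[6]->R => LDRRDDR VALID
Fold 3: move[1]->R => LRRRDDR INVALID (collision), skipped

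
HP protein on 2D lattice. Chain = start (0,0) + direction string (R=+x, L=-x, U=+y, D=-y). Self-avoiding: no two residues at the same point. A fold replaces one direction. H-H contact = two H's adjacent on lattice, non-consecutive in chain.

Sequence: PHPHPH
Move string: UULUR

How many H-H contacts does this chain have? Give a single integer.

Positions: [(0, 0), (0, 1), (0, 2), (-1, 2), (-1, 3), (0, 3)]
No H-H contacts found.

Answer: 0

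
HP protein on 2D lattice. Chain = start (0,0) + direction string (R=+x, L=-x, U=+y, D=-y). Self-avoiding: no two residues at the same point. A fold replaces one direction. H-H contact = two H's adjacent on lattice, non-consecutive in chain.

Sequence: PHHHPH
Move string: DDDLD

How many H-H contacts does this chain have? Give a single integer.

Answer: 0

Derivation:
Positions: [(0, 0), (0, -1), (0, -2), (0, -3), (-1, -3), (-1, -4)]
No H-H contacts found.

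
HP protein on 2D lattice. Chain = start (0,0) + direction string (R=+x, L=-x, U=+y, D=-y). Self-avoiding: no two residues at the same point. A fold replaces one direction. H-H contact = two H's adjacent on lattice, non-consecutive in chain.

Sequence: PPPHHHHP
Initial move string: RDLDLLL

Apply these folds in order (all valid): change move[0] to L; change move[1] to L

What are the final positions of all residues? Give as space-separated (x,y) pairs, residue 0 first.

Initial moves: RDLDLLL
Fold: move[0]->L => LDLDLLL (positions: [(0, 0), (-1, 0), (-1, -1), (-2, -1), (-2, -2), (-3, -2), (-4, -2), (-5, -2)])
Fold: move[1]->L => LLLDLLL (positions: [(0, 0), (-1, 0), (-2, 0), (-3, 0), (-3, -1), (-4, -1), (-5, -1), (-6, -1)])

Answer: (0,0) (-1,0) (-2,0) (-3,0) (-3,-1) (-4,-1) (-5,-1) (-6,-1)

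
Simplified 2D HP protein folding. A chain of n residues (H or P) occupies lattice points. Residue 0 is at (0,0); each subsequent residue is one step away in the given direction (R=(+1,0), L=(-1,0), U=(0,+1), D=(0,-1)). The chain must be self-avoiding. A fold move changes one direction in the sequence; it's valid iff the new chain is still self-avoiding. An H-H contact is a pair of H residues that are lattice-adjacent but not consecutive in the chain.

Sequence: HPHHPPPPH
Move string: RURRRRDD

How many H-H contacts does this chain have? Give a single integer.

Positions: [(0, 0), (1, 0), (1, 1), (2, 1), (3, 1), (4, 1), (5, 1), (5, 0), (5, -1)]
No H-H contacts found.

Answer: 0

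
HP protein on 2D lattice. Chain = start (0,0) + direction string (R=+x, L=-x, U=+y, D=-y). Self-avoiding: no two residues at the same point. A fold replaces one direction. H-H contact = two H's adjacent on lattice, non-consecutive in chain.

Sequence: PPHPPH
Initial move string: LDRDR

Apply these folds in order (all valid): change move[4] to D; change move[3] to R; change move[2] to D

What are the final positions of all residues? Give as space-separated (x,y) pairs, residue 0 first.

Initial moves: LDRDR
Fold: move[4]->D => LDRDD (positions: [(0, 0), (-1, 0), (-1, -1), (0, -1), (0, -2), (0, -3)])
Fold: move[3]->R => LDRRD (positions: [(0, 0), (-1, 0), (-1, -1), (0, -1), (1, -1), (1, -2)])
Fold: move[2]->D => LDDRD (positions: [(0, 0), (-1, 0), (-1, -1), (-1, -2), (0, -2), (0, -3)])

Answer: (0,0) (-1,0) (-1,-1) (-1,-2) (0,-2) (0,-3)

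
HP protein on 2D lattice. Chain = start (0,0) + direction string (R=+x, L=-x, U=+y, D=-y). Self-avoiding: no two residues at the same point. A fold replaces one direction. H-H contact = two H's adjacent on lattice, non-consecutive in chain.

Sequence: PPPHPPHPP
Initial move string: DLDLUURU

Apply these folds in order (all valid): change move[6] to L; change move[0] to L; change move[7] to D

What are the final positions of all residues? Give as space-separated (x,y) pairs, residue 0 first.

Initial moves: DLDLUURU
Fold: move[6]->L => DLDLUULU (positions: [(0, 0), (0, -1), (-1, -1), (-1, -2), (-2, -2), (-2, -1), (-2, 0), (-3, 0), (-3, 1)])
Fold: move[0]->L => LLDLUULU (positions: [(0, 0), (-1, 0), (-2, 0), (-2, -1), (-3, -1), (-3, 0), (-3, 1), (-4, 1), (-4, 2)])
Fold: move[7]->D => LLDLUULD (positions: [(0, 0), (-1, 0), (-2, 0), (-2, -1), (-3, -1), (-3, 0), (-3, 1), (-4, 1), (-4, 0)])

Answer: (0,0) (-1,0) (-2,0) (-2,-1) (-3,-1) (-3,0) (-3,1) (-4,1) (-4,0)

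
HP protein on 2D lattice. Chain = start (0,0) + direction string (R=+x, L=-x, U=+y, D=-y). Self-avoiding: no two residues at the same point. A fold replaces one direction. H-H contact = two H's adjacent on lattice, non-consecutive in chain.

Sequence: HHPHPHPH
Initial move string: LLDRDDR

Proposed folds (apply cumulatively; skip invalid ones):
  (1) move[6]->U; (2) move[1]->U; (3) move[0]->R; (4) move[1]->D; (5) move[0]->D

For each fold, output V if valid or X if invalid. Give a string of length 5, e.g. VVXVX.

Answer: XXXVV

Derivation:
Initial: LLDRDDR -> [(0, 0), (-1, 0), (-2, 0), (-2, -1), (-1, -1), (-1, -2), (-1, -3), (0, -3)]
Fold 1: move[6]->U => LLDRDDU INVALID (collision), skipped
Fold 2: move[1]->U => LUDRDDR INVALID (collision), skipped
Fold 3: move[0]->R => RLDRDDR INVALID (collision), skipped
Fold 4: move[1]->D => LDDRDDR VALID
Fold 5: move[0]->D => DDDRDDR VALID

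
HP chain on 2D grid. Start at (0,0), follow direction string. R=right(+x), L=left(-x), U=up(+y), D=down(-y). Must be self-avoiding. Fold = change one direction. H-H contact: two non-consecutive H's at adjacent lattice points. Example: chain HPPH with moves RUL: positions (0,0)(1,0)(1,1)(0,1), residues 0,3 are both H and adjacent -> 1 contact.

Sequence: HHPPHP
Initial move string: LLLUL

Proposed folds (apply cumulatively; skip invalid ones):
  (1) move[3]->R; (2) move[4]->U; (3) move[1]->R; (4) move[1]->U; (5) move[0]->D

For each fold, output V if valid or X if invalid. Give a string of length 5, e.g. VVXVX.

Answer: XVXVX

Derivation:
Initial: LLLUL -> [(0, 0), (-1, 0), (-2, 0), (-3, 0), (-3, 1), (-4, 1)]
Fold 1: move[3]->R => LLLRL INVALID (collision), skipped
Fold 2: move[4]->U => LLLUU VALID
Fold 3: move[1]->R => LRLUU INVALID (collision), skipped
Fold 4: move[1]->U => LULUU VALID
Fold 5: move[0]->D => DULUU INVALID (collision), skipped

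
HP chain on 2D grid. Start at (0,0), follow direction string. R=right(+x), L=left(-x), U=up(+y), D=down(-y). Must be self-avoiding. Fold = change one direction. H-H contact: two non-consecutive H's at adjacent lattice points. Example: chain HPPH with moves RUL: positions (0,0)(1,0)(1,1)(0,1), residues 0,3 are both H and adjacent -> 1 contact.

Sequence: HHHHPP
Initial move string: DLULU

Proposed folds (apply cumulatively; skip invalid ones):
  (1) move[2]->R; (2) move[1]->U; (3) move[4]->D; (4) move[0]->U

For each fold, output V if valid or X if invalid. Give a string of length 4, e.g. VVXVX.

Initial: DLULU -> [(0, 0), (0, -1), (-1, -1), (-1, 0), (-2, 0), (-2, 1)]
Fold 1: move[2]->R => DLRLU INVALID (collision), skipped
Fold 2: move[1]->U => DUULU INVALID (collision), skipped
Fold 3: move[4]->D => DLULD VALID
Fold 4: move[0]->U => ULULD VALID

Answer: XXVV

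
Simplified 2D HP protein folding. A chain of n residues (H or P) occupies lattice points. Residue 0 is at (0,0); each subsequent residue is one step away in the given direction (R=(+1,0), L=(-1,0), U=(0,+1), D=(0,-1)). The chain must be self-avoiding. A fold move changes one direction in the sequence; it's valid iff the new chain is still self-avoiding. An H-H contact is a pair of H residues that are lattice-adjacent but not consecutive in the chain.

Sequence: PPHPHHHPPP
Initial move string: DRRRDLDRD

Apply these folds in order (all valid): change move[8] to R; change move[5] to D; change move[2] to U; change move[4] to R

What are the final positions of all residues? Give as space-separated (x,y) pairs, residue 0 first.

Answer: (0,0) (0,-1) (1,-1) (1,0) (2,0) (3,0) (3,-1) (3,-2) (4,-2) (5,-2)

Derivation:
Initial moves: DRRRDLDRD
Fold: move[8]->R => DRRRDLDRR (positions: [(0, 0), (0, -1), (1, -1), (2, -1), (3, -1), (3, -2), (2, -2), (2, -3), (3, -3), (4, -3)])
Fold: move[5]->D => DRRRDDDRR (positions: [(0, 0), (0, -1), (1, -1), (2, -1), (3, -1), (3, -2), (3, -3), (3, -4), (4, -4), (5, -4)])
Fold: move[2]->U => DRURDDDRR (positions: [(0, 0), (0, -1), (1, -1), (1, 0), (2, 0), (2, -1), (2, -2), (2, -3), (3, -3), (4, -3)])
Fold: move[4]->R => DRURRDDRR (positions: [(0, 0), (0, -1), (1, -1), (1, 0), (2, 0), (3, 0), (3, -1), (3, -2), (4, -2), (5, -2)])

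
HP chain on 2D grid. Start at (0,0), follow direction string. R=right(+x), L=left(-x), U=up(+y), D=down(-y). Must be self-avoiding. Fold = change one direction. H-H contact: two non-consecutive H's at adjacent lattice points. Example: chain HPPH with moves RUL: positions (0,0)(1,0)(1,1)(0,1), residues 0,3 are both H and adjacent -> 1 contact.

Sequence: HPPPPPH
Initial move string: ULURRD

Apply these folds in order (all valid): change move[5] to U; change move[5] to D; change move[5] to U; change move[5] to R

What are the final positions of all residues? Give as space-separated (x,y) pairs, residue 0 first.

Answer: (0,0) (0,1) (-1,1) (-1,2) (0,2) (1,2) (2,2)

Derivation:
Initial moves: ULURRD
Fold: move[5]->U => ULURRU (positions: [(0, 0), (0, 1), (-1, 1), (-1, 2), (0, 2), (1, 2), (1, 3)])
Fold: move[5]->D => ULURRD (positions: [(0, 0), (0, 1), (-1, 1), (-1, 2), (0, 2), (1, 2), (1, 1)])
Fold: move[5]->U => ULURRU (positions: [(0, 0), (0, 1), (-1, 1), (-1, 2), (0, 2), (1, 2), (1, 3)])
Fold: move[5]->R => ULURRR (positions: [(0, 0), (0, 1), (-1, 1), (-1, 2), (0, 2), (1, 2), (2, 2)])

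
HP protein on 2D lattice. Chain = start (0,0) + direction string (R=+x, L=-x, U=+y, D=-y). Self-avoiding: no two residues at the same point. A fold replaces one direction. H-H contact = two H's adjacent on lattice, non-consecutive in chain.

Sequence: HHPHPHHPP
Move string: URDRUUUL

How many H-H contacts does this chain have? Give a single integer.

Positions: [(0, 0), (0, 1), (1, 1), (1, 0), (2, 0), (2, 1), (2, 2), (2, 3), (1, 3)]
H-H contact: residue 0 @(0,0) - residue 3 @(1, 0)

Answer: 1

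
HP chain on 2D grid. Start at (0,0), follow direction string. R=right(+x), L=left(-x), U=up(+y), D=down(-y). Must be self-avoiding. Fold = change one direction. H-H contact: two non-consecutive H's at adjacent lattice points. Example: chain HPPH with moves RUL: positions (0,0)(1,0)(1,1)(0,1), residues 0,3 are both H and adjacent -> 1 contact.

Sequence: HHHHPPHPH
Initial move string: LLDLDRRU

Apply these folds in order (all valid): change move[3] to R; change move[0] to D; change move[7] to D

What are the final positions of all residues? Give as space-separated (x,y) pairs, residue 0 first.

Initial moves: LLDLDRRU
Fold: move[3]->R => LLDRDRRU (positions: [(0, 0), (-1, 0), (-2, 0), (-2, -1), (-1, -1), (-1, -2), (0, -2), (1, -2), (1, -1)])
Fold: move[0]->D => DLDRDRRU (positions: [(0, 0), (0, -1), (-1, -1), (-1, -2), (0, -2), (0, -3), (1, -3), (2, -3), (2, -2)])
Fold: move[7]->D => DLDRDRRD (positions: [(0, 0), (0, -1), (-1, -1), (-1, -2), (0, -2), (0, -3), (1, -3), (2, -3), (2, -4)])

Answer: (0,0) (0,-1) (-1,-1) (-1,-2) (0,-2) (0,-3) (1,-3) (2,-3) (2,-4)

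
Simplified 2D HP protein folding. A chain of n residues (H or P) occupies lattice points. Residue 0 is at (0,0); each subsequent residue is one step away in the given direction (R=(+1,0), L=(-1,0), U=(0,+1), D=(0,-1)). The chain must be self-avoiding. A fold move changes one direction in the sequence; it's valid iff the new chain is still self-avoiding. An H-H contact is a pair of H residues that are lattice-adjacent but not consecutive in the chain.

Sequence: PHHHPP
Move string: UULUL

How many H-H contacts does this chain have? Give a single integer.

Positions: [(0, 0), (0, 1), (0, 2), (-1, 2), (-1, 3), (-2, 3)]
No H-H contacts found.

Answer: 0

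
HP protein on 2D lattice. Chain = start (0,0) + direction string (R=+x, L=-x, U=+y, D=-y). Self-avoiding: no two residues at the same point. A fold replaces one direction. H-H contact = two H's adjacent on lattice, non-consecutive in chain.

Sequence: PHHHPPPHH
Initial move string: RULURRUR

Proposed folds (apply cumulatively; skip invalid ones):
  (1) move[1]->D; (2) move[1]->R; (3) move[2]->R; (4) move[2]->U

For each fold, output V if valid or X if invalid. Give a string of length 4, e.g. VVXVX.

Answer: XXVV

Derivation:
Initial: RULURRUR -> [(0, 0), (1, 0), (1, 1), (0, 1), (0, 2), (1, 2), (2, 2), (2, 3), (3, 3)]
Fold 1: move[1]->D => RDLURRUR INVALID (collision), skipped
Fold 2: move[1]->R => RRLURRUR INVALID (collision), skipped
Fold 3: move[2]->R => RURURRUR VALID
Fold 4: move[2]->U => RUUURRUR VALID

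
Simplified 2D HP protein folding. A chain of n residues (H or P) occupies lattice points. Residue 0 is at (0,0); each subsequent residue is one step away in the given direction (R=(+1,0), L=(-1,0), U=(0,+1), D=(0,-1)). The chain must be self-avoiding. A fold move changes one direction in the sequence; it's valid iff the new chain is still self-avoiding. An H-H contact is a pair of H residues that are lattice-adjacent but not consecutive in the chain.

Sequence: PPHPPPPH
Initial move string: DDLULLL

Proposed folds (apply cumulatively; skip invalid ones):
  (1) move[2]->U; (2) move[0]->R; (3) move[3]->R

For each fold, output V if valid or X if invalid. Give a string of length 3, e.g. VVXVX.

Initial: DDLULLL -> [(0, 0), (0, -1), (0, -2), (-1, -2), (-1, -1), (-2, -1), (-3, -1), (-4, -1)]
Fold 1: move[2]->U => DDUULLL INVALID (collision), skipped
Fold 2: move[0]->R => RDLULLL INVALID (collision), skipped
Fold 3: move[3]->R => DDLRLLL INVALID (collision), skipped

Answer: XXX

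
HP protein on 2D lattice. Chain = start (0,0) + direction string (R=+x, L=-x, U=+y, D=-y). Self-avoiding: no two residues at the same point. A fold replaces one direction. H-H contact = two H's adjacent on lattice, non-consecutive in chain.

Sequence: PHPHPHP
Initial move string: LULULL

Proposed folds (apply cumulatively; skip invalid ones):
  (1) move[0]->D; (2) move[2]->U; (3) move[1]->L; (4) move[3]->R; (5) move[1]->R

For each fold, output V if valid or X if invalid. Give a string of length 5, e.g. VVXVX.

Initial: LULULL -> [(0, 0), (-1, 0), (-1, 1), (-2, 1), (-2, 2), (-3, 2), (-4, 2)]
Fold 1: move[0]->D => DULULL INVALID (collision), skipped
Fold 2: move[2]->U => LUUULL VALID
Fold 3: move[1]->L => LLUULL VALID
Fold 4: move[3]->R => LLURLL INVALID (collision), skipped
Fold 5: move[1]->R => LRUULL INVALID (collision), skipped

Answer: XVVXX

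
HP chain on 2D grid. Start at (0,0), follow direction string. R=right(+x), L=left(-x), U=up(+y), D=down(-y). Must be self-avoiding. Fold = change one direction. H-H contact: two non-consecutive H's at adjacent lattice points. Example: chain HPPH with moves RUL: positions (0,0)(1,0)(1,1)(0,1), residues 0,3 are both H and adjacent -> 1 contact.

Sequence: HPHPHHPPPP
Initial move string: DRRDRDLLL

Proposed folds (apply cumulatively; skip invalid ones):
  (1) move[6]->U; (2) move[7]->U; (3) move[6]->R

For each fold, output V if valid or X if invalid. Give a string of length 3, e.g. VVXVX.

Initial: DRRDRDLLL -> [(0, 0), (0, -1), (1, -1), (2, -1), (2, -2), (3, -2), (3, -3), (2, -3), (1, -3), (0, -3)]
Fold 1: move[6]->U => DRRDRDULL INVALID (collision), skipped
Fold 2: move[7]->U => DRRDRDLUL INVALID (collision), skipped
Fold 3: move[6]->R => DRRDRDRLL INVALID (collision), skipped

Answer: XXX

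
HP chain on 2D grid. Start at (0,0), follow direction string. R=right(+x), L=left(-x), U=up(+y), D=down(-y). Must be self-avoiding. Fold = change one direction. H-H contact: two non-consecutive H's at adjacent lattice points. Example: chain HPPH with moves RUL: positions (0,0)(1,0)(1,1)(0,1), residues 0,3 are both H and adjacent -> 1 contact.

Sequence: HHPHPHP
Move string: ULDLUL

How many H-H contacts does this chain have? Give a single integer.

Positions: [(0, 0), (0, 1), (-1, 1), (-1, 0), (-2, 0), (-2, 1), (-3, 1)]
H-H contact: residue 0 @(0,0) - residue 3 @(-1, 0)

Answer: 1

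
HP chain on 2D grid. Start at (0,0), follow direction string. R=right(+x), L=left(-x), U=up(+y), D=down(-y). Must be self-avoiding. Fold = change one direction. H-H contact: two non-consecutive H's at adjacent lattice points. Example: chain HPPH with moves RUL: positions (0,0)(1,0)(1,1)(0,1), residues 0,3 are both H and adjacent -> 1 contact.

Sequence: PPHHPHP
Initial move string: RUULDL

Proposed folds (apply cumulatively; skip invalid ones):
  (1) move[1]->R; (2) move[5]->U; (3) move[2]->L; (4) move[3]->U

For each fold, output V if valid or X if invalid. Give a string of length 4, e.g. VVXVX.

Initial: RUULDL -> [(0, 0), (1, 0), (1, 1), (1, 2), (0, 2), (0, 1), (-1, 1)]
Fold 1: move[1]->R => RRULDL INVALID (collision), skipped
Fold 2: move[5]->U => RUULDU INVALID (collision), skipped
Fold 3: move[2]->L => RULLDL VALID
Fold 4: move[3]->U => RULUDL INVALID (collision), skipped

Answer: XXVX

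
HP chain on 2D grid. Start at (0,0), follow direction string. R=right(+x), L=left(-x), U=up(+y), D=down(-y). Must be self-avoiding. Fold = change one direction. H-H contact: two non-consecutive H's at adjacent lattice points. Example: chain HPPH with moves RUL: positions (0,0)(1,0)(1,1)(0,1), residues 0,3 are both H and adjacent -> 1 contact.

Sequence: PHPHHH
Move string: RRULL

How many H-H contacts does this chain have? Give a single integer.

Positions: [(0, 0), (1, 0), (2, 0), (2, 1), (1, 1), (0, 1)]
H-H contact: residue 1 @(1,0) - residue 4 @(1, 1)

Answer: 1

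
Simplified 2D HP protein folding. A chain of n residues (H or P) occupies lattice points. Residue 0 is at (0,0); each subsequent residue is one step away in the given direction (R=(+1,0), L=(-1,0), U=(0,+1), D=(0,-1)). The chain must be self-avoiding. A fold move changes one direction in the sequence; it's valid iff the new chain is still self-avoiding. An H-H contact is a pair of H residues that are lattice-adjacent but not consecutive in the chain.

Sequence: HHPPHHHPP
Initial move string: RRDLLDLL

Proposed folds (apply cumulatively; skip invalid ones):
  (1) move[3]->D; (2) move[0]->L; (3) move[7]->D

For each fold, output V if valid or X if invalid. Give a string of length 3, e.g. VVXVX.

Initial: RRDLLDLL -> [(0, 0), (1, 0), (2, 0), (2, -1), (1, -1), (0, -1), (0, -2), (-1, -2), (-2, -2)]
Fold 1: move[3]->D => RRDDLDLL VALID
Fold 2: move[0]->L => LRDDLDLL INVALID (collision), skipped
Fold 3: move[7]->D => RRDDLDLD VALID

Answer: VXV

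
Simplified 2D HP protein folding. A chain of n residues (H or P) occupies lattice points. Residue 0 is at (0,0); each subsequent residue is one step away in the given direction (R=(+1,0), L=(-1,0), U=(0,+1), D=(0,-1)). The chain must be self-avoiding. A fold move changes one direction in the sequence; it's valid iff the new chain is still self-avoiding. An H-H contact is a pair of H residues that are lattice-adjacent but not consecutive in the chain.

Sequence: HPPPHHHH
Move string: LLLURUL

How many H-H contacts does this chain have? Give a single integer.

Answer: 1

Derivation:
Positions: [(0, 0), (-1, 0), (-2, 0), (-3, 0), (-3, 1), (-2, 1), (-2, 2), (-3, 2)]
H-H contact: residue 4 @(-3,1) - residue 7 @(-3, 2)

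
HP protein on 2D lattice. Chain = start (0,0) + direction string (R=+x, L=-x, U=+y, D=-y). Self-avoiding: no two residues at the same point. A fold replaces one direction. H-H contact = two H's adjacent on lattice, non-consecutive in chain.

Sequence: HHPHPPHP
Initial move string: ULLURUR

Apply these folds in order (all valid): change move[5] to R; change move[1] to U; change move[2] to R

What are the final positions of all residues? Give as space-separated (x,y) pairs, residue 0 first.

Initial moves: ULLURUR
Fold: move[5]->R => ULLURRR (positions: [(0, 0), (0, 1), (-1, 1), (-2, 1), (-2, 2), (-1, 2), (0, 2), (1, 2)])
Fold: move[1]->U => UULURRR (positions: [(0, 0), (0, 1), (0, 2), (-1, 2), (-1, 3), (0, 3), (1, 3), (2, 3)])
Fold: move[2]->R => UURURRR (positions: [(0, 0), (0, 1), (0, 2), (1, 2), (1, 3), (2, 3), (3, 3), (4, 3)])

Answer: (0,0) (0,1) (0,2) (1,2) (1,3) (2,3) (3,3) (4,3)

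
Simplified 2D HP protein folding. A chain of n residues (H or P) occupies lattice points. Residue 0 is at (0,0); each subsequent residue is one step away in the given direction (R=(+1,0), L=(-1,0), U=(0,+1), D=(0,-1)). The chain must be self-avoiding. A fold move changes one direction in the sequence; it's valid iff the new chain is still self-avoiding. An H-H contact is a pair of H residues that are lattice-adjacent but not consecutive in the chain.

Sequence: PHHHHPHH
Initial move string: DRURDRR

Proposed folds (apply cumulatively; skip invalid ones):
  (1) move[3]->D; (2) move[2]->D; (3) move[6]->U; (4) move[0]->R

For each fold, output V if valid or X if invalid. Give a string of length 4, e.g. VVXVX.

Initial: DRURDRR -> [(0, 0), (0, -1), (1, -1), (1, 0), (2, 0), (2, -1), (3, -1), (4, -1)]
Fold 1: move[3]->D => DRUDDRR INVALID (collision), skipped
Fold 2: move[2]->D => DRDRDRR VALID
Fold 3: move[6]->U => DRDRDRU VALID
Fold 4: move[0]->R => RRDRDRU VALID

Answer: XVVV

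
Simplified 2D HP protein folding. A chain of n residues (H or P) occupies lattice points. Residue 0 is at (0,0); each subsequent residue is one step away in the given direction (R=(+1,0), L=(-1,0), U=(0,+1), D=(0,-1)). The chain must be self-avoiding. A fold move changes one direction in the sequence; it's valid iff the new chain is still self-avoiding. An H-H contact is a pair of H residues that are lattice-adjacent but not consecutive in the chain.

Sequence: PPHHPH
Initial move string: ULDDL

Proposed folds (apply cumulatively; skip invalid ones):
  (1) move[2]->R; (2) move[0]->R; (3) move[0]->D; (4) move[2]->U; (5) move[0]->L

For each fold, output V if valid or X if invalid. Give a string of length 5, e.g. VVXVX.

Answer: XXVXV

Derivation:
Initial: ULDDL -> [(0, 0), (0, 1), (-1, 1), (-1, 0), (-1, -1), (-2, -1)]
Fold 1: move[2]->R => ULRDL INVALID (collision), skipped
Fold 2: move[0]->R => RLDDL INVALID (collision), skipped
Fold 3: move[0]->D => DLDDL VALID
Fold 4: move[2]->U => DLUDL INVALID (collision), skipped
Fold 5: move[0]->L => LLDDL VALID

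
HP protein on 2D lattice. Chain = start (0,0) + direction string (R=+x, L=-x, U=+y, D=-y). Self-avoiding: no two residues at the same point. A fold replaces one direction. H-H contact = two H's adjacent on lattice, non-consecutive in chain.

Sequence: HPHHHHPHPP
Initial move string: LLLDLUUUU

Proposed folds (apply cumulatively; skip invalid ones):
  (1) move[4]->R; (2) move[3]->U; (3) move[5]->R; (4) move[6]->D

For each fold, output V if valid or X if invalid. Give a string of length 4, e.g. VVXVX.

Answer: XVXX

Derivation:
Initial: LLLDLUUUU -> [(0, 0), (-1, 0), (-2, 0), (-3, 0), (-3, -1), (-4, -1), (-4, 0), (-4, 1), (-4, 2), (-4, 3)]
Fold 1: move[4]->R => LLLDRUUUU INVALID (collision), skipped
Fold 2: move[3]->U => LLLULUUUU VALID
Fold 3: move[5]->R => LLLULRUUU INVALID (collision), skipped
Fold 4: move[6]->D => LLLULUDUU INVALID (collision), skipped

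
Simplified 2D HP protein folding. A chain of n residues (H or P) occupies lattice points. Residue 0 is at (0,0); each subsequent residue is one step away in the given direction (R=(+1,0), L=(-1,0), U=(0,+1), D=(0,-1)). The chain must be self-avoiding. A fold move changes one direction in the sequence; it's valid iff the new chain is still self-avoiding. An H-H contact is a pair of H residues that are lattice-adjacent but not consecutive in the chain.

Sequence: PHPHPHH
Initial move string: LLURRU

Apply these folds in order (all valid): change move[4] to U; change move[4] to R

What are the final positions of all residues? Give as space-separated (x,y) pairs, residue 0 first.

Initial moves: LLURRU
Fold: move[4]->U => LLURUU (positions: [(0, 0), (-1, 0), (-2, 0), (-2, 1), (-1, 1), (-1, 2), (-1, 3)])
Fold: move[4]->R => LLURRU (positions: [(0, 0), (-1, 0), (-2, 0), (-2, 1), (-1, 1), (0, 1), (0, 2)])

Answer: (0,0) (-1,0) (-2,0) (-2,1) (-1,1) (0,1) (0,2)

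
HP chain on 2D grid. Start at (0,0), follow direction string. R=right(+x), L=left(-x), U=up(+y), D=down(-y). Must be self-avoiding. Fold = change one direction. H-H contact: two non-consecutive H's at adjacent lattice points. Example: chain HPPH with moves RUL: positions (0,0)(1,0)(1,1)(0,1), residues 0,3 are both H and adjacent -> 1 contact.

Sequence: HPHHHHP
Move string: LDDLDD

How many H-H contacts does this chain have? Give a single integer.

Answer: 0

Derivation:
Positions: [(0, 0), (-1, 0), (-1, -1), (-1, -2), (-2, -2), (-2, -3), (-2, -4)]
No H-H contacts found.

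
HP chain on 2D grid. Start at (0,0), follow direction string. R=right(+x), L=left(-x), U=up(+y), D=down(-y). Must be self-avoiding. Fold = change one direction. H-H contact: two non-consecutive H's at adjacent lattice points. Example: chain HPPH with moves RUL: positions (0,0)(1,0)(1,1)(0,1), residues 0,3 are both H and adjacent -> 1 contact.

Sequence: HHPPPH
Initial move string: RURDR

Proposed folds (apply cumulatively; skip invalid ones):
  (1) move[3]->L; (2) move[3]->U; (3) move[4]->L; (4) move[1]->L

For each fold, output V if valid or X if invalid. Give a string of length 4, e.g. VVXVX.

Answer: XVVX

Derivation:
Initial: RURDR -> [(0, 0), (1, 0), (1, 1), (2, 1), (2, 0), (3, 0)]
Fold 1: move[3]->L => RURLR INVALID (collision), skipped
Fold 2: move[3]->U => RURUR VALID
Fold 3: move[4]->L => RURUL VALID
Fold 4: move[1]->L => RLRUL INVALID (collision), skipped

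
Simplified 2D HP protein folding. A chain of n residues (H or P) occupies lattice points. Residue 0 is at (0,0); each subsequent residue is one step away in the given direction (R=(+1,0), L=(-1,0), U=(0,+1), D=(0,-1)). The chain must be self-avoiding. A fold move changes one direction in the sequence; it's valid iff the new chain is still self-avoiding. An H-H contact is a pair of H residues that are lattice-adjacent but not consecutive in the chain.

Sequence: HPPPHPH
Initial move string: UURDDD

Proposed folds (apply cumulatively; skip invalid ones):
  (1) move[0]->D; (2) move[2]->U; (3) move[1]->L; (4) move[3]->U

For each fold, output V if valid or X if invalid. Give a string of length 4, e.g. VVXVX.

Answer: XXXX

Derivation:
Initial: UURDDD -> [(0, 0), (0, 1), (0, 2), (1, 2), (1, 1), (1, 0), (1, -1)]
Fold 1: move[0]->D => DURDDD INVALID (collision), skipped
Fold 2: move[2]->U => UUUDDD INVALID (collision), skipped
Fold 3: move[1]->L => ULRDDD INVALID (collision), skipped
Fold 4: move[3]->U => UURUDD INVALID (collision), skipped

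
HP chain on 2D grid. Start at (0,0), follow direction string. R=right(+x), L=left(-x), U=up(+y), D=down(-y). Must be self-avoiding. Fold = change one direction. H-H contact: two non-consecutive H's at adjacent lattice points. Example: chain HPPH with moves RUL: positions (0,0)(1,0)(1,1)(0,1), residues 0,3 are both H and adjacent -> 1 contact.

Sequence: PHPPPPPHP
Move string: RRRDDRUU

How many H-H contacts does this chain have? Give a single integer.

Positions: [(0, 0), (1, 0), (2, 0), (3, 0), (3, -1), (3, -2), (4, -2), (4, -1), (4, 0)]
No H-H contacts found.

Answer: 0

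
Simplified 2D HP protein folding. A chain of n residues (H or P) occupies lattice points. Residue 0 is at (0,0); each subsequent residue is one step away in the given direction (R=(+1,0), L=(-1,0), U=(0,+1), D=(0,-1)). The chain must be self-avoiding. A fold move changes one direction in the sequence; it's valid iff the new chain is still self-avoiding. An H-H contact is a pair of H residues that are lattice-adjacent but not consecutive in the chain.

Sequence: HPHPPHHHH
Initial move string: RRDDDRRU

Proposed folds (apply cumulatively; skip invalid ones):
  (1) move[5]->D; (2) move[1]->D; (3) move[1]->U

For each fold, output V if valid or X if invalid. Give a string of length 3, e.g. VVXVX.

Answer: VVX

Derivation:
Initial: RRDDDRRU -> [(0, 0), (1, 0), (2, 0), (2, -1), (2, -2), (2, -3), (3, -3), (4, -3), (4, -2)]
Fold 1: move[5]->D => RRDDDDRU VALID
Fold 2: move[1]->D => RDDDDDRU VALID
Fold 3: move[1]->U => RUDDDDRU INVALID (collision), skipped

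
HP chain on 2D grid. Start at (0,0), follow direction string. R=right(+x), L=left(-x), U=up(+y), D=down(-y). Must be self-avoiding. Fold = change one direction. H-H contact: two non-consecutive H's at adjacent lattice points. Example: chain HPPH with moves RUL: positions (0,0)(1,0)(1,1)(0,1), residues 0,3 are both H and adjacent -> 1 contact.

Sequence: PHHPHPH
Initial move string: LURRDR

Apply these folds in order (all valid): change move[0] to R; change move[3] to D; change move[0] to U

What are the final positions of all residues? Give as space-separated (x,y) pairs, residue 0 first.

Initial moves: LURRDR
Fold: move[0]->R => RURRDR (positions: [(0, 0), (1, 0), (1, 1), (2, 1), (3, 1), (3, 0), (4, 0)])
Fold: move[3]->D => RURDDR (positions: [(0, 0), (1, 0), (1, 1), (2, 1), (2, 0), (2, -1), (3, -1)])
Fold: move[0]->U => UURDDR (positions: [(0, 0), (0, 1), (0, 2), (1, 2), (1, 1), (1, 0), (2, 0)])

Answer: (0,0) (0,1) (0,2) (1,2) (1,1) (1,0) (2,0)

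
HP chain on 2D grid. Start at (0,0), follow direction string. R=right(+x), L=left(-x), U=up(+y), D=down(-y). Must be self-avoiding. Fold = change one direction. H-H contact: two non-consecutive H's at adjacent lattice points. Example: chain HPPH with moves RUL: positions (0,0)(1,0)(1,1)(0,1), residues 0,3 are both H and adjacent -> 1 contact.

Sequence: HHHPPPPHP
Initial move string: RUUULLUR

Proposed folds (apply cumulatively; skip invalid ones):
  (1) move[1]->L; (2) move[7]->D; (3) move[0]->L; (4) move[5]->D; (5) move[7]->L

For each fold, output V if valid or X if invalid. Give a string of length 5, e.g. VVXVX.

Answer: XXVXV

Derivation:
Initial: RUUULLUR -> [(0, 0), (1, 0), (1, 1), (1, 2), (1, 3), (0, 3), (-1, 3), (-1, 4), (0, 4)]
Fold 1: move[1]->L => RLUULLUR INVALID (collision), skipped
Fold 2: move[7]->D => RUUULLUD INVALID (collision), skipped
Fold 3: move[0]->L => LUUULLUR VALID
Fold 4: move[5]->D => LUUULDUR INVALID (collision), skipped
Fold 5: move[7]->L => LUUULLUL VALID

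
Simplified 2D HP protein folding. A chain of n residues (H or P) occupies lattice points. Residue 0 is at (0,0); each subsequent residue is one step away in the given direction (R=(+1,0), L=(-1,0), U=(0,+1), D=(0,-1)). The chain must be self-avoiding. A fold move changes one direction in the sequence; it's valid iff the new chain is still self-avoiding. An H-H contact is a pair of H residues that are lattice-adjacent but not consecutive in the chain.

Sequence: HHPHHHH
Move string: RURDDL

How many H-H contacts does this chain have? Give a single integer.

Positions: [(0, 0), (1, 0), (1, 1), (2, 1), (2, 0), (2, -1), (1, -1)]
H-H contact: residue 1 @(1,0) - residue 4 @(2, 0)
H-H contact: residue 1 @(1,0) - residue 6 @(1, -1)

Answer: 2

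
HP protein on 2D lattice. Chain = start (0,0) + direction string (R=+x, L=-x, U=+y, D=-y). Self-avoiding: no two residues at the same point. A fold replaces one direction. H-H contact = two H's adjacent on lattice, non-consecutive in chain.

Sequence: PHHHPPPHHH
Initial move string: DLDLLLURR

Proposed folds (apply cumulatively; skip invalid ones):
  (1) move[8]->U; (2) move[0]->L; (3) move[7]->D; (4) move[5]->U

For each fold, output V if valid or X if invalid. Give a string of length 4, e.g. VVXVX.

Answer: VVXV

Derivation:
Initial: DLDLLLURR -> [(0, 0), (0, -1), (-1, -1), (-1, -2), (-2, -2), (-3, -2), (-4, -2), (-4, -1), (-3, -1), (-2, -1)]
Fold 1: move[8]->U => DLDLLLURU VALID
Fold 2: move[0]->L => LLDLLLURU VALID
Fold 3: move[7]->D => LLDLLLUDU INVALID (collision), skipped
Fold 4: move[5]->U => LLDLLUURU VALID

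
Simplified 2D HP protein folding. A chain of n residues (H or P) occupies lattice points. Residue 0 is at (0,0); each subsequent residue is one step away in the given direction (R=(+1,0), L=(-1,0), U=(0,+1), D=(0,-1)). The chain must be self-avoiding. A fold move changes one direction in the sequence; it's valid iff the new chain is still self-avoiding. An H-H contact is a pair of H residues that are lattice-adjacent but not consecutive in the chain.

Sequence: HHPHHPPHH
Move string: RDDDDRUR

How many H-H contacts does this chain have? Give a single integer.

Answer: 1

Derivation:
Positions: [(0, 0), (1, 0), (1, -1), (1, -2), (1, -3), (1, -4), (2, -4), (2, -3), (3, -3)]
H-H contact: residue 4 @(1,-3) - residue 7 @(2, -3)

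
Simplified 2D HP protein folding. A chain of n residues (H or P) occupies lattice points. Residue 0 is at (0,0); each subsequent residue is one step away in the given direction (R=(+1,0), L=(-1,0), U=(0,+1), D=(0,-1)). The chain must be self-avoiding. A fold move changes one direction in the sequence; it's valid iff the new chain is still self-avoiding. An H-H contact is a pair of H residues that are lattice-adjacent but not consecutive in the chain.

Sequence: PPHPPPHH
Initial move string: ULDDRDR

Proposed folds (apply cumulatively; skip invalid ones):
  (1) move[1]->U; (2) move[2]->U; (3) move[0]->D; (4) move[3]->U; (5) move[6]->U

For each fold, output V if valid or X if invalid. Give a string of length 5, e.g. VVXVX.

Initial: ULDDRDR -> [(0, 0), (0, 1), (-1, 1), (-1, 0), (-1, -1), (0, -1), (0, -2), (1, -2)]
Fold 1: move[1]->U => UUDDRDR INVALID (collision), skipped
Fold 2: move[2]->U => ULUDRDR INVALID (collision), skipped
Fold 3: move[0]->D => DLDDRDR VALID
Fold 4: move[3]->U => DLDURDR INVALID (collision), skipped
Fold 5: move[6]->U => DLDDRDU INVALID (collision), skipped

Answer: XXVXX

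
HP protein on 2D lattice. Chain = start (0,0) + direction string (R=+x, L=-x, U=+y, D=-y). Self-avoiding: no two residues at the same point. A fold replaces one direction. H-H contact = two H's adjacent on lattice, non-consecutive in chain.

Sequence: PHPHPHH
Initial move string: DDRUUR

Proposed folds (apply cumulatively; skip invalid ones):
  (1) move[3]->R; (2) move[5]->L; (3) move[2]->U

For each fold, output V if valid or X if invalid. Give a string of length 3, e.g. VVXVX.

Initial: DDRUUR -> [(0, 0), (0, -1), (0, -2), (1, -2), (1, -1), (1, 0), (2, 0)]
Fold 1: move[3]->R => DDRRUR VALID
Fold 2: move[5]->L => DDRRUL VALID
Fold 3: move[2]->U => DDURUL INVALID (collision), skipped

Answer: VVX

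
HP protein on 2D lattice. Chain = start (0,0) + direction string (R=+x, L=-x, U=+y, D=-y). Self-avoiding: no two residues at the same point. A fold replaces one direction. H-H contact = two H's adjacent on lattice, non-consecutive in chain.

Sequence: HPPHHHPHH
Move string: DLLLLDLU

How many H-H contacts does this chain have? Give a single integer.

Positions: [(0, 0), (0, -1), (-1, -1), (-2, -1), (-3, -1), (-4, -1), (-4, -2), (-5, -2), (-5, -1)]
H-H contact: residue 5 @(-4,-1) - residue 8 @(-5, -1)

Answer: 1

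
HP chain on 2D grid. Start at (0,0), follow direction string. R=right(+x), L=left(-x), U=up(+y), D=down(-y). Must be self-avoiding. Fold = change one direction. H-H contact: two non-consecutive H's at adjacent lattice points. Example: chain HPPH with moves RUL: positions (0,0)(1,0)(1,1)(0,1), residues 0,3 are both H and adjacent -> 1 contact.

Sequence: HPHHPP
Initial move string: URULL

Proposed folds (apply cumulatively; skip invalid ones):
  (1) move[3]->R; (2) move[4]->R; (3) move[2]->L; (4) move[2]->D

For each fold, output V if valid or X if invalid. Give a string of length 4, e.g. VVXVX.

Initial: URULL -> [(0, 0), (0, 1), (1, 1), (1, 2), (0, 2), (-1, 2)]
Fold 1: move[3]->R => URURL INVALID (collision), skipped
Fold 2: move[4]->R => URULR INVALID (collision), skipped
Fold 3: move[2]->L => URLLL INVALID (collision), skipped
Fold 4: move[2]->D => URDLL INVALID (collision), skipped

Answer: XXXX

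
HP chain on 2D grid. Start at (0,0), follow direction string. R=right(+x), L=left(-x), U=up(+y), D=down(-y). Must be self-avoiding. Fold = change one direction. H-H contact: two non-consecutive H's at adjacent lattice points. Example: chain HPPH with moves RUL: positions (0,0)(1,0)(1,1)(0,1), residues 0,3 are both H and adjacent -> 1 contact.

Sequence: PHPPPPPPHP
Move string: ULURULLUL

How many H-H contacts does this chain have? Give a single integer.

Positions: [(0, 0), (0, 1), (-1, 1), (-1, 2), (0, 2), (0, 3), (-1, 3), (-2, 3), (-2, 4), (-3, 4)]
No H-H contacts found.

Answer: 0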